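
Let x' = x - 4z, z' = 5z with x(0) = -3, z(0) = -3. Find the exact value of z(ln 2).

-96

A = [[1,-4],[0,5]]; eigenvalues λ = 5, 1.
Eigenvectors: (-1,1) for λ=5, (1,0) for λ=1.
From the initial condition, c_1 = -3, c_2 = -6.
z(ln 2) = (-3)(2^5)(1) + (-6)(2^1)(0) = -96.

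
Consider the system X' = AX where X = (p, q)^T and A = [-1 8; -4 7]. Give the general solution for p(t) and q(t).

p(t) = -K_1e^(3t)sin(4t) + K_1e^(3t)cos(4t) + K_2e^(3t)sin(4t) + K_2e^(3t)cos(4t), q(t) = -K_1e^(3t)sin(4t) + K_2e^(3t)cos(4t)

Coefficient matrix A = [[-1, 8], [-4, 7]].
Characteristic polynomial det(A - λI) = λ^2 - 6λ + 25 = 0.
Eigenvalues λ = 3 ± 4i (complex conjugate pair).
For λ=3+4i: an eigenvector is (1,0) - i(-1,-1) = (1 + i, 0 + i).
A real fundamental pair from Re and Im of e^((3+4i)t)v: X_1 = e^(3t)(cos(4t)·(1,0) + sin(4t)·(-1,-1)), X_2 = e^(3t)(sin(4t)·(1,0) - cos(4t)·(-1,-1)).
General solution: K_1X_1 + K_2X_2.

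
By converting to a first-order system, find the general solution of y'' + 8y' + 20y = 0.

Let x_1 = y, x_2 = y'. Then x_1' = x_2 and x_2' = -20x_1 - 8x_2.
A = [[0,1],[-20,-8]]; det(A-λI) = λ^2 + 8λ + 20.
Eigenvalues λ = -4 ± 2i.

y(t) = C_1e^(-4t)cos(2t) + C_2e^(-4t)sin(2t)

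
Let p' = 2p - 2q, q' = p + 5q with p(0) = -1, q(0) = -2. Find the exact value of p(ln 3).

243

A = [[2,-2],[1,5]]; eigenvalues λ = 4, 3.
Eigenvectors: (1,-1) for λ=4, (-2,1) for λ=3.
From the initial condition, c_1 = 5, c_2 = 3.
p(ln 3) = (5)(3^4)(1) + (3)(3^3)(-2) = 243.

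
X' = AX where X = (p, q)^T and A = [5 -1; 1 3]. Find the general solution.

Coefficient matrix A = [[5, -1], [1, 3]].
Characteristic polynomial det(A - λI) = λ^2 - 8λ + 16 = 0.
Single eigenvalue λ = 4 with algebraic multiplicity 2.
Eigenvector v = (1,1); generalized eigenvector w with (A-λI)w=v is (3,2).
General solution: e^(4t)[C_1·v + C_2·(t·v + w)].

p(t) = C_1e^(4t) + C_2te^(4t) + 3C_2e^(4t), q(t) = C_1e^(4t) + C_2te^(4t) + 2C_2e^(4t)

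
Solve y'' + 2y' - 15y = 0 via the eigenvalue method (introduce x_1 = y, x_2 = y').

y(t) = C_1e^(-5t) + C_2e^(3t)

Let x_1 = y, x_2 = y'. Then x_1' = x_2 and x_2' = 15x_1 - 2x_2.
A = [[0,1],[15,-2]]; det(A-λI) = λ^2 + 2λ - 15.
Eigenvalues λ = -5, 3 with eigenvectors (1,-5), (1,3).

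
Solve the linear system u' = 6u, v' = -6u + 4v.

u(t) = -C_1e^(6t), v(t) = 3C_1e^(6t) - C_2e^(4t)

Coefficient matrix A = [[6, 0], [-6, 4]].
Characteristic polynomial det(A - λI) = λ^2 - 10λ + 24 = 0.
Eigenvalues λ = 6, 4.
For λ=6: (A-λI) row 2 is [-6, -2], so an eigenvector is (-1, 3).
For λ=4: (A-λI) row 1 is [2, 0], so an eigenvector is (0, -1).
General solution: C_1e^(6t)(-1,3) + C_2e^(4t)(0,-1).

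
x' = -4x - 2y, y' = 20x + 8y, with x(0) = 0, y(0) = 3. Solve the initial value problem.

x(t) = -3e^(2t)sin(2t), y(t) = 9e^(2t)sin(2t) + 3e^(2t)cos(2t)

Coefficient matrix A = [[-4, -2], [20, 8]].
Characteristic polynomial det(A - λI) = λ^2 - 4λ + 8 = 0.
Eigenvalues λ = 2 ± 2i (complex conjugate pair).
For λ=2+2i: an eigenvector is (1,-3) - i(0,1) = (1, -3 - i).
A real fundamental pair from Re and Im of e^((2+2i)t)v: X_1 = e^(2t)(cos(2t)·(1,-3) + sin(2t)·(0,1)), X_2 = e^(2t)(sin(2t)·(1,-3) - cos(2t)·(0,1)).
General solution: c_1X_1 + c_2X_2.
Applying x(0)=0, y(0)=3 gives c_1=0, c_2=-3.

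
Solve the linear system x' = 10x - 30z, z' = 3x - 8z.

x(t) = C_1e^(t)sin(3t) - 3C_1e^(t)cos(3t) - 3C_2e^(t)sin(3t) - C_2e^(t)cos(3t), z(t) = -C_1e^(t)cos(3t) - C_2e^(t)sin(3t)

Coefficient matrix A = [[10, -30], [3, -8]].
Characteristic polynomial det(A - λI) = λ^2 - 2λ + 10 = 0.
Eigenvalues λ = 1 ± 3i (complex conjugate pair).
For λ=1+3i: an eigenvector is (-3,-1) - i(1,0) = (-3 - i, -1).
A real fundamental pair from Re and Im of e^((1+3i)t)v: X_1 = e^(t)(cos(3t)·(-3,-1) + sin(3t)·(1,0)), X_2 = e^(t)(sin(3t)·(-3,-1) - cos(3t)·(1,0)).
General solution: C_1X_1 + C_2X_2.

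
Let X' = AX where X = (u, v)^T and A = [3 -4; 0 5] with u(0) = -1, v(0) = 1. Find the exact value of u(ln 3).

A = [[3,-4],[0,5]]; eigenvalues λ = 3, 5.
Eigenvectors: (-1,0) for λ=3, (2,-1) for λ=5.
From the initial condition, c_1 = -1, c_2 = -1.
u(ln 3) = (-1)(3^3)(-1) + (-1)(3^5)(2) = -459.

-459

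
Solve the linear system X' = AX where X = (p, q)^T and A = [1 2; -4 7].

p(t) = K_1e^(5t) + K_2e^(3t), q(t) = 2K_1e^(5t) + K_2e^(3t)

Coefficient matrix A = [[1, 2], [-4, 7]].
Characteristic polynomial det(A - λI) = λ^2 - 8λ + 15 = 0.
Eigenvalues λ = 5, 3.
For λ=5: (A-λI) row 1 is [-4, 2], so an eigenvector is (1, 2).
For λ=3: (A-λI) row 1 is [-2, 2], so an eigenvector is (1, 1).
General solution: K_1e^(5t)(1,2) + K_2e^(3t)(1,1).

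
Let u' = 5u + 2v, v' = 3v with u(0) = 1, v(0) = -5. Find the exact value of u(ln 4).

A = [[5,2],[0,3]]; eigenvalues λ = 3, 5.
Eigenvectors: (-1,1) for λ=3, (-1,0) for λ=5.
From the initial condition, c_1 = -5, c_2 = 4.
u(ln 4) = (-5)(4^3)(-1) + (4)(4^5)(-1) = -3776.

-3776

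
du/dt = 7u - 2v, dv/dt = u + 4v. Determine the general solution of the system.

Coefficient matrix A = [[7, -2], [1, 4]].
Characteristic polynomial det(A - λI) = λ^2 - 11λ + 30 = 0.
Eigenvalues λ = 5, 6.
For λ=5: (A-λI) row 1 is [2, -2], so an eigenvector is (1, 1).
For λ=6: (A-λI) row 1 is [1, -2], so an eigenvector is (2, 1).
General solution: K_1e^(5t)(1,1) + K_2e^(6t)(2,1).

u(t) = K_1e^(5t) + 2K_2e^(6t), v(t) = K_1e^(5t) + K_2e^(6t)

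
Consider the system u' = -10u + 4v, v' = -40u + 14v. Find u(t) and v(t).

u(t) = -c_1e^(2t)cos(4t) - c_2e^(2t)sin(4t), v(t) = c_1e^(2t)sin(4t) - 3c_1e^(2t)cos(4t) - 3c_2e^(2t)sin(4t) - c_2e^(2t)cos(4t)

Coefficient matrix A = [[-10, 4], [-40, 14]].
Characteristic polynomial det(A - λI) = λ^2 - 4λ + 20 = 0.
Eigenvalues λ = 2 ± 4i (complex conjugate pair).
For λ=2+4i: an eigenvector is (-1,-3) - i(0,1) = (-1, -3 - i).
A real fundamental pair from Re and Im of e^((2+4i)t)v: X_1 = e^(2t)(cos(4t)·(-1,-3) + sin(4t)·(0,1)), X_2 = e^(2t)(sin(4t)·(-1,-3) - cos(4t)·(0,1)).
General solution: c_1X_1 + c_2X_2.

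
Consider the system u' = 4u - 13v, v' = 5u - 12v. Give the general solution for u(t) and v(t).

u(t) = 3C_1e^(-4t)sin(t) + 2C_1e^(-4t)cos(t) + 2C_2e^(-4t)sin(t) - 3C_2e^(-4t)cos(t), v(t) = 2C_1e^(-4t)sin(t) + C_1e^(-4t)cos(t) + C_2e^(-4t)sin(t) - 2C_2e^(-4t)cos(t)

Coefficient matrix A = [[4, -13], [5, -12]].
Characteristic polynomial det(A - λI) = λ^2 + 8λ + 17 = 0.
Eigenvalues λ = -4 ± i (complex conjugate pair).
For λ=-4+i: an eigenvector is (2,1) - i(3,2) = (2 - 3i, 1 - 2i).
A real fundamental pair from Re and Im of e^((-4+i)t)v: X_1 = e^(-4t)(cos(t)·(2,1) + sin(t)·(3,2)), X_2 = e^(-4t)(sin(t)·(2,1) - cos(t)·(3,2)).
General solution: C_1X_1 + C_2X_2.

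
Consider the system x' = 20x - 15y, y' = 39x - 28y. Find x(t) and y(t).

x(t) = C_1e^(-4t)sin(3t) + 2C_1e^(-4t)cos(3t) + 2C_2e^(-4t)sin(3t) - C_2e^(-4t)cos(3t), y(t) = 2C_1e^(-4t)sin(3t) + 3C_1e^(-4t)cos(3t) + 3C_2e^(-4t)sin(3t) - 2C_2e^(-4t)cos(3t)

Coefficient matrix A = [[20, -15], [39, -28]].
Characteristic polynomial det(A - λI) = λ^2 + 8λ + 25 = 0.
Eigenvalues λ = -4 ± 3i (complex conjugate pair).
For λ=-4+3i: an eigenvector is (2,3) - i(1,2) = (2 - i, 3 - 2i).
A real fundamental pair from Re and Im of e^((-4+3i)t)v: X_1 = e^(-4t)(cos(3t)·(2,3) + sin(3t)·(1,2)), X_2 = e^(-4t)(sin(3t)·(2,3) - cos(3t)·(1,2)).
General solution: C_1X_1 + C_2X_2.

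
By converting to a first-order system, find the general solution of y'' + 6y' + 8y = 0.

y(t) = c_1e^(-2t) + c_2e^(-4t)

Let x_1 = y, x_2 = y'. Then x_1' = x_2 and x_2' = -8x_1 - 6x_2.
A = [[0,1],[-8,-6]]; det(A-λI) = λ^2 + 6λ + 8.
Eigenvalues λ = -2, -4 with eigenvectors (1,-2), (1,-4).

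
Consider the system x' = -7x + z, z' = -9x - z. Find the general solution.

x(t) = -C_1e^(-4t) - C_2te^(-4t) + C_2e^(-4t), z(t) = -3C_1e^(-4t) - 3C_2te^(-4t) + 2C_2e^(-4t)

Coefficient matrix A = [[-7, 1], [-9, -1]].
Characteristic polynomial det(A - λI) = λ^2 + 8λ + 16 = 0.
Single eigenvalue λ = -4 with algebraic multiplicity 2.
Eigenvector v = (-1,-3); generalized eigenvector w with (A-λI)w=v is (1,2).
General solution: e^(-4t)[C_1·v + C_2·(t·v + w)].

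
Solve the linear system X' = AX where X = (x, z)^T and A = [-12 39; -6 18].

Coefficient matrix A = [[-12, 39], [-6, 18]].
Characteristic polynomial det(A - λI) = λ^2 - 6λ + 18 = 0.
Eigenvalues λ = 3 ± 3i (complex conjugate pair).
For λ=3+3i: an eigenvector is (-3,-1) - i(2,1) = (-3 - 2i, -1 - i).
A real fundamental pair from Re and Im of e^((3+3i)t)v: X_1 = e^(3t)(cos(3t)·(-3,-1) + sin(3t)·(2,1)), X_2 = e^(3t)(sin(3t)·(-3,-1) - cos(3t)·(2,1)).
General solution: K_1X_1 + K_2X_2.

x(t) = 2K_1e^(3t)sin(3t) - 3K_1e^(3t)cos(3t) - 3K_2e^(3t)sin(3t) - 2K_2e^(3t)cos(3t), z(t) = K_1e^(3t)sin(3t) - K_1e^(3t)cos(3t) - K_2e^(3t)sin(3t) - K_2e^(3t)cos(3t)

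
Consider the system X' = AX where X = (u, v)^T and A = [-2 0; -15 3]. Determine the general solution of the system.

Coefficient matrix A = [[-2, 0], [-15, 3]].
Characteristic polynomial det(A - λI) = λ^2 - λ - 6 = 0.
Eigenvalues λ = -2, 3.
For λ=-2: (A-λI) row 2 is [-15, 5], so an eigenvector is (-1, -3).
For λ=3: (A-λI) row 1 is [-5, 0], so an eigenvector is (0, -1).
General solution: C_1e^(-2t)(-1,-3) + C_2e^(3t)(0,-1).

u(t) = -C_1e^(-2t), v(t) = -3C_1e^(-2t) - C_2e^(3t)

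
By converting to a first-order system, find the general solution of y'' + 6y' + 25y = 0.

y(t) = C_1e^(-3t)cos(4t) + C_2e^(-3t)sin(4t)

Let x_1 = y, x_2 = y'. Then x_1' = x_2 and x_2' = -25x_1 - 6x_2.
A = [[0,1],[-25,-6]]; det(A-λI) = λ^2 + 6λ + 25.
Eigenvalues λ = -3 ± 4i.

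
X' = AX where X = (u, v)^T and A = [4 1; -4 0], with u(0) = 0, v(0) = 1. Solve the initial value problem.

Coefficient matrix A = [[4, 1], [-4, 0]].
Characteristic polynomial det(A - λI) = λ^2 - 4λ + 4 = 0.
Single eigenvalue λ = 2 with algebraic multiplicity 2.
Eigenvector v = (-1,2); generalized eigenvector w with (A-λI)w=v is (0,-1).
General solution: e^(2t)[K_1·v + K_2·(t·v + w)].
Applying u(0)=0, v(0)=1 gives K_1=0, K_2=-1.

u(t) = te^(2t), v(t) = -2te^(2t) + e^(2t)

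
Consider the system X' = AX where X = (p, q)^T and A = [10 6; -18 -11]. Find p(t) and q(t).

p(t) = -2K_1e^(t) - K_2e^(-2t), q(t) = 3K_1e^(t) + 2K_2e^(-2t)

Coefficient matrix A = [[10, 6], [-18, -11]].
Characteristic polynomial det(A - λI) = λ^2 + λ - 2 = 0.
Eigenvalues λ = 1, -2.
For λ=1: (A-λI) row 1 is [9, 6], so an eigenvector is (-2, 3).
For λ=-2: (A-λI) row 1 is [12, 6], so an eigenvector is (-1, 2).
General solution: K_1e^(t)(-2,3) + K_2e^(-2t)(-1,2).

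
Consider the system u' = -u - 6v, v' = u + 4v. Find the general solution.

u(t) = -3c_1e^(t) - 2c_2e^(2t), v(t) = c_1e^(t) + c_2e^(2t)

Coefficient matrix A = [[-1, -6], [1, 4]].
Characteristic polynomial det(A - λI) = λ^2 - 3λ + 2 = 0.
Eigenvalues λ = 1, 2.
For λ=1: (A-λI) row 1 is [-2, -6], so an eigenvector is (-3, 1).
For λ=2: (A-λI) row 1 is [-3, -6], so an eigenvector is (-2, 1).
General solution: c_1e^(t)(-3,1) + c_2e^(2t)(-2,1).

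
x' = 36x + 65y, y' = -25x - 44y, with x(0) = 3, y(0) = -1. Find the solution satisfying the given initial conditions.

Coefficient matrix A = [[36, 65], [-25, -44]].
Characteristic polynomial det(A - λI) = λ^2 + 8λ + 41 = 0.
Eigenvalues λ = -4 ± 5i (complex conjugate pair).
For λ=-4+5i: an eigenvector is (3,-2) - i(-2,1) = (3 + 2i, -2 - i).
A real fundamental pair from Re and Im of e^((-4+5i)t)v: X_1 = e^(-4t)(cos(5t)·(3,-2) + sin(5t)·(-2,1)), X_2 = e^(-4t)(sin(5t)·(3,-2) - cos(5t)·(-2,1)).
General solution: K_1X_1 + K_2X_2.
Applying x(0)=3, y(0)=-1 gives K_1=-1, K_2=3.

x(t) = 11e^(-4t)sin(5t) + 3e^(-4t)cos(5t), y(t) = -7e^(-4t)sin(5t) - e^(-4t)cos(5t)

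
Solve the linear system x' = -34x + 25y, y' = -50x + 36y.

x(t) = c_1e^(t)sin(5t) + 2c_1e^(t)cos(5t) + 2c_2e^(t)sin(5t) - c_2e^(t)cos(5t), y(t) = c_1e^(t)sin(5t) + 3c_1e^(t)cos(5t) + 3c_2e^(t)sin(5t) - c_2e^(t)cos(5t)

Coefficient matrix A = [[-34, 25], [-50, 36]].
Characteristic polynomial det(A - λI) = λ^2 - 2λ + 26 = 0.
Eigenvalues λ = 1 ± 5i (complex conjugate pair).
For λ=1+5i: an eigenvector is (2,3) - i(1,1) = (2 - i, 3 - i).
A real fundamental pair from Re and Im of e^((1+5i)t)v: X_1 = e^(t)(cos(5t)·(2,3) + sin(5t)·(1,1)), X_2 = e^(t)(sin(5t)·(2,3) - cos(5t)·(1,1)).
General solution: c_1X_1 + c_2X_2.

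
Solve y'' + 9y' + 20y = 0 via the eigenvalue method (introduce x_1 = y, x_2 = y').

Let x_1 = y, x_2 = y'. Then x_1' = x_2 and x_2' = -20x_1 - 9x_2.
A = [[0,1],[-20,-9]]; det(A-λI) = λ^2 + 9λ + 20.
Eigenvalues λ = -5, -4 with eigenvectors (1,-5), (1,-4).

y(t) = c_1e^(-5t) + c_2e^(-4t)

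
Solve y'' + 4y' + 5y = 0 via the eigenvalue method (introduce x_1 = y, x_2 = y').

y(t) = K_1e^(-2t)cos(t) + K_2e^(-2t)sin(t)

Let x_1 = y, x_2 = y'. Then x_1' = x_2 and x_2' = -5x_1 - 4x_2.
A = [[0,1],[-5,-4]]; det(A-λI) = λ^2 + 4λ + 5.
Eigenvalues λ = -2 ± i.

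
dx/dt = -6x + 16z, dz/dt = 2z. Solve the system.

Coefficient matrix A = [[-6, 16], [0, 2]].
Characteristic polynomial det(A - λI) = λ^2 + 4λ - 12 = 0.
Eigenvalues λ = 2, -6.
For λ=2: (A-λI) row 1 is [-8, 16], so an eigenvector is (2, 1).
For λ=-6: (A-λI) row 1 is [0, 16], so an eigenvector is (1, 0).
General solution: C_1e^(2t)(2,1) + C_2e^(-6t)(1,0).

x(t) = 2C_1e^(2t) + C_2e^(-6t), z(t) = C_1e^(2t)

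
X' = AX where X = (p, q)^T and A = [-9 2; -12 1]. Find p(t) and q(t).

Coefficient matrix A = [[-9, 2], [-12, 1]].
Characteristic polynomial det(A - λI) = λ^2 + 8λ + 15 = 0.
Eigenvalues λ = -5, -3.
For λ=-5: (A-λI) row 1 is [-4, 2], so an eigenvector is (1, 2).
For λ=-3: (A-λI) row 1 is [-6, 2], so an eigenvector is (1, 3).
General solution: C_1e^(-5t)(1,2) + C_2e^(-3t)(1,3).

p(t) = C_1e^(-5t) + C_2e^(-3t), q(t) = 2C_1e^(-5t) + 3C_2e^(-3t)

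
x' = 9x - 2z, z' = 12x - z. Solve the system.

x(t) = K_1e^(5t) - K_2e^(3t), z(t) = 2K_1e^(5t) - 3K_2e^(3t)

Coefficient matrix A = [[9, -2], [12, -1]].
Characteristic polynomial det(A - λI) = λ^2 - 8λ + 15 = 0.
Eigenvalues λ = 5, 3.
For λ=5: (A-λI) row 1 is [4, -2], so an eigenvector is (1, 2).
For λ=3: (A-λI) row 1 is [6, -2], so an eigenvector is (-1, -3).
General solution: K_1e^(5t)(1,2) + K_2e^(3t)(-1,-3).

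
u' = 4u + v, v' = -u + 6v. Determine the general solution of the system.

Coefficient matrix A = [[4, 1], [-1, 6]].
Characteristic polynomial det(A - λI) = λ^2 - 10λ + 25 = 0.
Single eigenvalue λ = 5 with algebraic multiplicity 2.
Eigenvector v = (1,1); generalized eigenvector w with (A-λI)w=v is (-1,0).
General solution: e^(5t)[c_1·v + c_2·(t·v + w)].

u(t) = c_1e^(5t) + c_2te^(5t) - c_2e^(5t), v(t) = c_1e^(5t) + c_2te^(5t)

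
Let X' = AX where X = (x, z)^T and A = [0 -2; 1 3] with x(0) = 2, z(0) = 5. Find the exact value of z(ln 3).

87

A = [[0,-2],[1,3]]; eigenvalues λ = 2, 1.
Eigenvectors: (-1,1) for λ=2, (2,-1) for λ=1.
From the initial condition, c_1 = 12, c_2 = 7.
z(ln 3) = (12)(3^2)(1) + (7)(3^1)(-1) = 87.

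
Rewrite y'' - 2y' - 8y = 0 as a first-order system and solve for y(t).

Let x_1 = y, x_2 = y'. Then x_1' = x_2 and x_2' = 8x_1 + 2x_2.
A = [[0,1],[8,2]]; det(A-λI) = λ^2 - 2λ - 8.
Eigenvalues λ = 4, -2 with eigenvectors (1,4), (1,-2).

y(t) = c_1e^(4t) + c_2e^(-2t)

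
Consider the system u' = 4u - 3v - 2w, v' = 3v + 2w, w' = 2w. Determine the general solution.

Coefficient matrix A = [[4, -3, -2], [0, 3, 2], [0, 0, 2]].
det(A - λI) = 0 gives eigenvalues λ = 4, 3, 2.
For λ=4: eigenvector (1,0,0).
For λ=3: eigenvector (3,1,0).
For λ=2: eigenvector (-2,-2,1).
General solution: c_1e^(4t)(1,0,0) + c_2e^(3t)(3,1,0) + c_3e^(2t)(-2,-2,1).

u(t) = c_1e^(4t) + 3c_2e^(3t) - 2c_3e^(2t), v(t) = c_2e^(3t) - 2c_3e^(2t), w(t) = c_3e^(2t)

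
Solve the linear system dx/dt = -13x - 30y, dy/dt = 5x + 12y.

Coefficient matrix A = [[-13, -30], [5, 12]].
Characteristic polynomial det(A - λI) = λ^2 + λ - 6 = 0.
Eigenvalues λ = 2, -3.
For λ=2: (A-λI) row 1 is [-15, -30], so an eigenvector is (2, -1).
For λ=-3: (A-λI) row 1 is [-10, -30], so an eigenvector is (-3, 1).
General solution: c_1e^(2t)(2,-1) + c_2e^(-3t)(-3,1).

x(t) = 2c_1e^(2t) - 3c_2e^(-3t), y(t) = -c_1e^(2t) + c_2e^(-3t)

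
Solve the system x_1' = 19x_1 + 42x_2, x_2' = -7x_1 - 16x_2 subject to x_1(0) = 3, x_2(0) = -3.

x_1(t) = -9e^(5t) + 12e^(-2t), x_2(t) = 3e^(5t) - 6e^(-2t)

Coefficient matrix A = [[19, 42], [-7, -16]].
Characteristic polynomial det(A - λI) = λ^2 - 3λ - 10 = 0.
Eigenvalues λ = 5, -2.
For λ=5: (A-λI) row 1 is [14, 42], so an eigenvector is (-3, 1).
For λ=-2: (A-λI) row 1 is [21, 42], so an eigenvector is (2, -1).
General solution: c_1e^(5t)(-3,1) + c_2e^(-2t)(2,-1).
Applying x_1(0)=3, x_2(0)=-3 gives c_1=3, c_2=6.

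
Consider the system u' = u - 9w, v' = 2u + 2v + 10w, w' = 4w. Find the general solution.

Coefficient matrix A = [[1, 0, -9], [2, 2, 10], [0, 0, 4]].
det(A - λI) = 0 gives eigenvalues λ = 1, 2, 4.
For λ=1: eigenvector (1,-2,0).
For λ=2: eigenvector (0,1,0).
For λ=4: eigenvector (-3,2,1).
General solution: C_1e^(t)(1,-2,0) + C_2e^(2t)(0,1,0) + C_3e^(4t)(-3,2,1).

u(t) = C_1e^(t) - 3C_3e^(4t), v(t) = -2C_1e^(t) + C_2e^(2t) + 2C_3e^(4t), w(t) = C_3e^(4t)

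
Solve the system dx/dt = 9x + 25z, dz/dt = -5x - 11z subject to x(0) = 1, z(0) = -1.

x(t) = -3e^(-t)sin(5t) + e^(-t)cos(5t), z(t) = e^(-t)sin(5t) - e^(-t)cos(5t)

Coefficient matrix A = [[9, 25], [-5, -11]].
Characteristic polynomial det(A - λI) = λ^2 + 2λ + 26 = 0.
Eigenvalues λ = -1 ± 5i (complex conjugate pair).
For λ=-1+5i: an eigenvector is (-2,1) - i(1,0) = (-2 - i, 1).
A real fundamental pair from Re and Im of e^((-1+5i)t)v: X_1 = e^(-t)(cos(5t)·(-2,1) + sin(5t)·(1,0)), X_2 = e^(-t)(sin(5t)·(-2,1) - cos(5t)·(1,0)).
General solution: c_1X_1 + c_2X_2.
Applying x(0)=1, z(0)=-1 gives c_1=-1, c_2=1.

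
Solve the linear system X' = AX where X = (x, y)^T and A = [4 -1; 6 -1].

Coefficient matrix A = [[4, -1], [6, -1]].
Characteristic polynomial det(A - λI) = λ^2 - 3λ + 2 = 0.
Eigenvalues λ = 1, 2.
For λ=1: (A-λI) row 1 is [3, -1], so an eigenvector is (-1, -3).
For λ=2: (A-λI) row 1 is [2, -1], so an eigenvector is (-1, -2).
General solution: C_1e^(t)(-1,-3) + C_2e^(2t)(-1,-2).

x(t) = -C_1e^(t) - C_2e^(2t), y(t) = -3C_1e^(t) - 2C_2e^(2t)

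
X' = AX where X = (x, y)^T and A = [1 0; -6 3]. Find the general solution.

Coefficient matrix A = [[1, 0], [-6, 3]].
Characteristic polynomial det(A - λI) = λ^2 - 4λ + 3 = 0.
Eigenvalues λ = 3, 1.
For λ=3: (A-λI) row 1 is [-2, 0], so an eigenvector is (0, 1).
For λ=1: (A-λI) row 2 is [-6, 2], so an eigenvector is (-1, -3).
General solution: K_1e^(3t)(0,1) + K_2e^(t)(-1,-3).

x(t) = -K_2e^(t), y(t) = K_1e^(3t) - 3K_2e^(t)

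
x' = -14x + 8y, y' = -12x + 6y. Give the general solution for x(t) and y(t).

x(t) = -K_1e^(-6t) - 2K_2e^(-2t), y(t) = -K_1e^(-6t) - 3K_2e^(-2t)

Coefficient matrix A = [[-14, 8], [-12, 6]].
Characteristic polynomial det(A - λI) = λ^2 + 8λ + 12 = 0.
Eigenvalues λ = -6, -2.
For λ=-6: (A-λI) row 1 is [-8, 8], so an eigenvector is (-1, -1).
For λ=-2: (A-λI) row 1 is [-12, 8], so an eigenvector is (-2, -3).
General solution: K_1e^(-6t)(-1,-1) + K_2e^(-2t)(-2,-3).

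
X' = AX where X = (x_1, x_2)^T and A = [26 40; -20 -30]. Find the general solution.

x_1(t) = 3K_1e^(-2t)sin(4t) - K_1e^(-2t)cos(4t) - K_2e^(-2t)sin(4t) - 3K_2e^(-2t)cos(4t), x_2(t) = -2K_1e^(-2t)sin(4t) + K_1e^(-2t)cos(4t) + K_2e^(-2t)sin(4t) + 2K_2e^(-2t)cos(4t)

Coefficient matrix A = [[26, 40], [-20, -30]].
Characteristic polynomial det(A - λI) = λ^2 + 4λ + 20 = 0.
Eigenvalues λ = -2 ± 4i (complex conjugate pair).
For λ=-2+4i: an eigenvector is (-1,1) - i(3,-2) = (-1 - 3i, 1 + 2i).
A real fundamental pair from Re and Im of e^((-2+4i)t)v: X_1 = e^(-2t)(cos(4t)·(-1,1) + sin(4t)·(3,-2)), X_2 = e^(-2t)(sin(4t)·(-1,1) - cos(4t)·(3,-2)).
General solution: K_1X_1 + K_2X_2.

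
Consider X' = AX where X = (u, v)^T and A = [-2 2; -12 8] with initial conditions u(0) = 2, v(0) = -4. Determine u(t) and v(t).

u(t) = -8e^(4t) + 10e^(2t), v(t) = -24e^(4t) + 20e^(2t)

Coefficient matrix A = [[-2, 2], [-12, 8]].
Characteristic polynomial det(A - λI) = λ^2 - 6λ + 8 = 0.
Eigenvalues λ = 2, 4.
For λ=2: (A-λI) row 1 is [-4, 2], so an eigenvector is (-1, -2).
For λ=4: (A-λI) row 1 is [-6, 2], so an eigenvector is (-1, -3).
General solution: K_1e^(2t)(-1,-2) + K_2e^(4t)(-1,-3).
Applying u(0)=2, v(0)=-4 gives K_1=-10, K_2=8.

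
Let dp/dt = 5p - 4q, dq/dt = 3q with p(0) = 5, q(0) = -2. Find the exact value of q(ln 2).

A = [[5,-4],[0,3]]; eigenvalues λ = 3, 5.
Eigenvectors: (2,1) for λ=3, (-1,0) for λ=5.
From the initial condition, c_1 = -2, c_2 = -9.
q(ln 2) = (-2)(2^3)(1) + (-9)(2^5)(0) = -16.

-16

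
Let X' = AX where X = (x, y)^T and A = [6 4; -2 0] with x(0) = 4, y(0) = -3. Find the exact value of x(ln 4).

A = [[6,4],[-2,0]]; eigenvalues λ = 4, 2.
Eigenvectors: (-2,1) for λ=4, (1,-1) for λ=2.
From the initial condition, c_1 = -1, c_2 = 2.
x(ln 4) = (-1)(4^4)(-2) + (2)(4^2)(1) = 544.

544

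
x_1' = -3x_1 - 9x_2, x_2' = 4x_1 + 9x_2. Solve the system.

x_1(t) = -3K_1e^(3t) - 3K_2te^(3t) - K_2e^(3t), x_2(t) = 2K_1e^(3t) + 2K_2te^(3t) + K_2e^(3t)

Coefficient matrix A = [[-3, -9], [4, 9]].
Characteristic polynomial det(A - λI) = λ^2 - 6λ + 9 = 0.
Single eigenvalue λ = 3 with algebraic multiplicity 2.
Eigenvector v = (-3,2); generalized eigenvector w with (A-λI)w=v is (-1,1).
General solution: e^(3t)[K_1·v + K_2·(t·v + w)].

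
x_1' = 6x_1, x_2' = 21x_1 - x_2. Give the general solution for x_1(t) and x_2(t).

Coefficient matrix A = [[6, 0], [21, -1]].
Characteristic polynomial det(A - λI) = λ^2 - 5λ - 6 = 0.
Eigenvalues λ = -1, 6.
For λ=-1: (A-λI) row 1 is [7, 0], so an eigenvector is (0, 1).
For λ=6: (A-λI) row 2 is [21, -7], so an eigenvector is (1, 3).
General solution: K_1e^(-t)(0,1) + K_2e^(6t)(1,3).

x_1(t) = K_2e^(6t), x_2(t) = K_1e^(-t) + 3K_2e^(6t)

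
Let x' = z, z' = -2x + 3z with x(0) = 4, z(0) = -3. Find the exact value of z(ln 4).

-180

A = [[0,1],[-2,3]]; eigenvalues λ = 1, 2.
Eigenvectors: (-1,-1) for λ=1, (-1,-2) for λ=2.
From the initial condition, c_1 = -11, c_2 = 7.
z(ln 4) = (-11)(4^1)(-1) + (7)(4^2)(-2) = -180.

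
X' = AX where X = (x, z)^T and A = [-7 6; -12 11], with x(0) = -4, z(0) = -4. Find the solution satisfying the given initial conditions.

x(t) = -4e^(-t), z(t) = -4e^(-t)

Coefficient matrix A = [[-7, 6], [-12, 11]].
Characteristic polynomial det(A - λI) = λ^2 - 4λ - 5 = 0.
Eigenvalues λ = 5, -1.
For λ=5: (A-λI) row 1 is [-12, 6], so an eigenvector is (1, 2).
For λ=-1: (A-λI) row 1 is [-6, 6], so an eigenvector is (1, 1).
General solution: K_1e^(5t)(1,2) + K_2e^(-t)(1,1).
Applying x(0)=-4, z(0)=-4 gives K_1=0, K_2=-4.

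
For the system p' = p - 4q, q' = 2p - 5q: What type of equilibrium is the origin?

stable node

A = [[1,-4],[2,-5]]; det(A-λI) = λ^2 + 4λ + 3.
λ = -3, -1: both negative.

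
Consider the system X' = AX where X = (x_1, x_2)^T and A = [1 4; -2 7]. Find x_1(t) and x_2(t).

x_1(t) = C_1e^(5t) + 2C_2e^(3t), x_2(t) = C_1e^(5t) + C_2e^(3t)

Coefficient matrix A = [[1, 4], [-2, 7]].
Characteristic polynomial det(A - λI) = λ^2 - 8λ + 15 = 0.
Eigenvalues λ = 5, 3.
For λ=5: (A-λI) row 1 is [-4, 4], so an eigenvector is (1, 1).
For λ=3: (A-λI) row 1 is [-2, 4], so an eigenvector is (2, 1).
General solution: C_1e^(5t)(1,1) + C_2e^(3t)(2,1).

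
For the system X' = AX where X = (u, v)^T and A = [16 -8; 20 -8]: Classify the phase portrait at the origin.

unstable spiral

A = [[16,-8],[20,-8]]; det(A-λI) = λ^2 - 8λ + 32.
λ = 4 ± 4i: positive real part.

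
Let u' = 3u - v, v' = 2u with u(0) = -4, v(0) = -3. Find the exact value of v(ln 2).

A = [[3,-1],[2,0]]; eigenvalues λ = 1, 2.
Eigenvectors: (1,2) for λ=1, (1,1) for λ=2.
From the initial condition, c_1 = 1, c_2 = -5.
v(ln 2) = (1)(2^1)(2) + (-5)(2^2)(1) = -16.

-16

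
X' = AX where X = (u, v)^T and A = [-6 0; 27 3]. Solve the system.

Coefficient matrix A = [[-6, 0], [27, 3]].
Characteristic polynomial det(A - λI) = λ^2 + 3λ - 18 = 0.
Eigenvalues λ = 3, -6.
For λ=3: (A-λI) row 1 is [-9, 0], so an eigenvector is (0, -1).
For λ=-6: (A-λI) row 2 is [27, 9], so an eigenvector is (1, -3).
General solution: C_1e^(3t)(0,-1) + C_2e^(-6t)(1,-3).

u(t) = C_2e^(-6t), v(t) = -C_1e^(3t) - 3C_2e^(-6t)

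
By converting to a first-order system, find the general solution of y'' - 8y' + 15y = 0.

y(t) = K_1e^(3t) + K_2e^(5t)

Let x_1 = y, x_2 = y'. Then x_1' = x_2 and x_2' = -15x_1 + 8x_2.
A = [[0,1],[-15,8]]; det(A-λI) = λ^2 - 8λ + 15.
Eigenvalues λ = 3, 5 with eigenvectors (1,3), (1,5).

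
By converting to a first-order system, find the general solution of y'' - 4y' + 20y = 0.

y(t) = c_1e^(2t)cos(4t) + c_2e^(2t)sin(4t)

Let x_1 = y, x_2 = y'. Then x_1' = x_2 and x_2' = -20x_1 + 4x_2.
A = [[0,1],[-20,4]]; det(A-λI) = λ^2 - 4λ + 20.
Eigenvalues λ = 2 ± 4i.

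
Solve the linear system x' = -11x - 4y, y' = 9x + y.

Coefficient matrix A = [[-11, -4], [9, 1]].
Characteristic polynomial det(A - λI) = λ^2 + 10λ + 25 = 0.
Single eigenvalue λ = -5 with algebraic multiplicity 2.
Eigenvector v = (-2,3); generalized eigenvector w with (A-λI)w=v is (-1,2).
General solution: e^(-5t)[K_1·v + K_2·(t·v + w)].

x(t) = -2K_1e^(-5t) - 2K_2te^(-5t) - K_2e^(-5t), y(t) = 3K_1e^(-5t) + 3K_2te^(-5t) + 2K_2e^(-5t)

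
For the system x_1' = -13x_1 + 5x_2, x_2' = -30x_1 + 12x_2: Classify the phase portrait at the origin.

saddle

A = [[-13,5],[-30,12]]; det(A-λI) = λ^2 + λ - 6.
λ = 2, -3: opposite signs.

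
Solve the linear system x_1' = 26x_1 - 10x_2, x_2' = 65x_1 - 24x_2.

Coefficient matrix A = [[26, -10], [65, -24]].
Characteristic polynomial det(A - λI) = λ^2 - 2λ + 26 = 0.
Eigenvalues λ = 1 ± 5i (complex conjugate pair).
For λ=1+5i: an eigenvector is (-1,-3) - i(1,2) = (-1 - i, -3 - 2i).
A real fundamental pair from Re and Im of e^((1+5i)t)v: X_1 = e^(t)(cos(5t)·(-1,-3) + sin(5t)·(1,2)), X_2 = e^(t)(sin(5t)·(-1,-3) - cos(5t)·(1,2)).
General solution: C_1X_1 + C_2X_2.

x_1(t) = C_1e^(t)sin(5t) - C_1e^(t)cos(5t) - C_2e^(t)sin(5t) - C_2e^(t)cos(5t), x_2(t) = 2C_1e^(t)sin(5t) - 3C_1e^(t)cos(5t) - 3C_2e^(t)sin(5t) - 2C_2e^(t)cos(5t)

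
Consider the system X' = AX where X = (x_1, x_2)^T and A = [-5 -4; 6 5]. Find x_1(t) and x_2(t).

Coefficient matrix A = [[-5, -4], [6, 5]].
Characteristic polynomial det(A - λI) = λ^2 - 1 = 0.
Eigenvalues λ = 1, -1.
For λ=1: (A-λI) row 1 is [-6, -4], so an eigenvector is (-2, 3).
For λ=-1: (A-λI) row 1 is [-4, -4], so an eigenvector is (-1, 1).
General solution: K_1e^(t)(-2,3) + K_2e^(-t)(-1,1).

x_1(t) = -2K_1e^(t) - K_2e^(-t), x_2(t) = 3K_1e^(t) + K_2e^(-t)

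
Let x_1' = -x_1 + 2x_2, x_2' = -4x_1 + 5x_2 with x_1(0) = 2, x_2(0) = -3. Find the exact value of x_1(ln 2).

A = [[-1,2],[-4,5]]; eigenvalues λ = 3, 1.
Eigenvectors: (-1,-2) for λ=3, (1,1) for λ=1.
From the initial condition, c_1 = 5, c_2 = 7.
x_1(ln 2) = (5)(2^3)(-1) + (7)(2^1)(1) = -26.

-26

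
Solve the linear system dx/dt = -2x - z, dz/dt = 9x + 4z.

Coefficient matrix A = [[-2, -1], [9, 4]].
Characteristic polynomial det(A - λI) = λ^2 - 2λ + 1 = 0.
Single eigenvalue λ = 1 with algebraic multiplicity 2.
Eigenvector v = (-1,3); generalized eigenvector w with (A-λI)w=v is (0,1).
General solution: e^(t)[K_1·v + K_2·(t·v + w)].

x(t) = -K_1e^(t) - K_2te^(t), z(t) = 3K_1e^(t) + 3K_2te^(t) + K_2e^(t)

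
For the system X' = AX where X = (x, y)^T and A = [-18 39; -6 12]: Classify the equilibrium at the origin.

A = [[-18,39],[-6,12]]; det(A-λI) = λ^2 + 6λ + 18.
λ = -3 ± 3i: negative real part.

stable spiral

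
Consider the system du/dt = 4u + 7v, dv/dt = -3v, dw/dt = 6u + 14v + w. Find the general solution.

Coefficient matrix A = [[4, 7, 0], [0, -3, 0], [6, 14, 1]].
det(A - λI) = 0 gives eigenvalues λ = -3, 4, 1.
For λ=-3: eigenvector (1,-1,2).
For λ=4: eigenvector (1,0,2).
For λ=1: eigenvector (0,0,1).
General solution: K_1e^(-3t)(1,-1,2) + K_2e^(4t)(1,0,2) + K_3e^(t)(0,0,1).

u(t) = K_1e^(-3t) + K_2e^(4t), v(t) = -K_1e^(-3t), w(t) = 2K_1e^(-3t) + 2K_2e^(4t) + K_3e^(t)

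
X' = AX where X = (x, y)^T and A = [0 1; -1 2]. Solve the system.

Coefficient matrix A = [[0, 1], [-1, 2]].
Characteristic polynomial det(A - λI) = λ^2 - 2λ + 1 = 0.
Single eigenvalue λ = 1 with algebraic multiplicity 2.
Eigenvector v = (-1,-1); generalized eigenvector w with (A-λI)w=v is (2,1).
General solution: e^(t)[C_1·v + C_2·(t·v + w)].

x(t) = -C_1e^(t) - C_2te^(t) + 2C_2e^(t), y(t) = -C_1e^(t) - C_2te^(t) + C_2e^(t)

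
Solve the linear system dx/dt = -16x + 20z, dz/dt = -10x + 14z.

Coefficient matrix A = [[-16, 20], [-10, 14]].
Characteristic polynomial det(A - λI) = λ^2 + 2λ - 24 = 0.
Eigenvalues λ = 4, -6.
For λ=4: (A-λI) row 1 is [-20, 20], so an eigenvector is (-1, -1).
For λ=-6: (A-λI) row 1 is [-10, 20], so an eigenvector is (2, 1).
General solution: C_1e^(4t)(-1,-1) + C_2e^(-6t)(2,1).

x(t) = -C_1e^(4t) + 2C_2e^(-6t), z(t) = -C_1e^(4t) + C_2e^(-6t)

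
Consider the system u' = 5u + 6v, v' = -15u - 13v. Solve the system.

Coefficient matrix A = [[5, 6], [-15, -13]].
Characteristic polynomial det(A - λI) = λ^2 + 8λ + 25 = 0.
Eigenvalues λ = -4 ± 3i (complex conjugate pair).
For λ=-4+3i: an eigenvector is (1,-2) - i(-1,1) = (1 + i, -2 - i).
A real fundamental pair from Re and Im of e^((-4+3i)t)v: X_1 = e^(-4t)(cos(3t)·(1,-2) + sin(3t)·(-1,1)), X_2 = e^(-4t)(sin(3t)·(1,-2) - cos(3t)·(-1,1)).
General solution: K_1X_1 + K_2X_2.

u(t) = -K_1e^(-4t)sin(3t) + K_1e^(-4t)cos(3t) + K_2e^(-4t)sin(3t) + K_2e^(-4t)cos(3t), v(t) = K_1e^(-4t)sin(3t) - 2K_1e^(-4t)cos(3t) - 2K_2e^(-4t)sin(3t) - K_2e^(-4t)cos(3t)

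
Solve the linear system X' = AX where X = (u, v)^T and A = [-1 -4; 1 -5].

Coefficient matrix A = [[-1, -4], [1, -5]].
Characteristic polynomial det(A - λI) = λ^2 + 6λ + 9 = 0.
Single eigenvalue λ = -3 with algebraic multiplicity 2.
Eigenvector v = (2,1); generalized eigenvector w with (A-λI)w=v is (3,1).
General solution: e^(-3t)[c_1·v + c_2·(t·v + w)].

u(t) = 2c_1e^(-3t) + 2c_2te^(-3t) + 3c_2e^(-3t), v(t) = c_1e^(-3t) + c_2te^(-3t) + c_2e^(-3t)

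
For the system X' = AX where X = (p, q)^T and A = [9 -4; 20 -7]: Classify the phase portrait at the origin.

unstable spiral

A = [[9,-4],[20,-7]]; det(A-λI) = λ^2 - 2λ + 17.
λ = 1 ± 4i: positive real part.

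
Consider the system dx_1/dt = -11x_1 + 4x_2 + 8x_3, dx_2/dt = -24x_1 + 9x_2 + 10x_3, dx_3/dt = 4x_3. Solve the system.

Coefficient matrix A = [[-11, 4, 8], [-24, 9, 10], [0, 0, 4]].
det(A - λI) = 0 gives eigenvalues λ = 1, -3, 4.
For λ=1: eigenvector (1,3,0).
For λ=-3: eigenvector (1,2,0).
For λ=4: eigenvector (0,-2,1).
General solution: K_1e^(t)(1,3,0) + K_2e^(-3t)(1,2,0) + K_3e^(4t)(0,-2,1).

x_1(t) = K_1e^(t) + K_2e^(-3t), x_2(t) = 3K_1e^(t) + 2K_2e^(-3t) - 2K_3e^(4t), x_3(t) = K_3e^(4t)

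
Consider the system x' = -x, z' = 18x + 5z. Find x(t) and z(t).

Coefficient matrix A = [[-1, 0], [18, 5]].
Characteristic polynomial det(A - λI) = λ^2 - 4λ - 5 = 0.
Eigenvalues λ = 5, -1.
For λ=5: (A-λI) row 1 is [-6, 0], so an eigenvector is (0, 1).
For λ=-1: (A-λI) row 2 is [18, 6], so an eigenvector is (-1, 3).
General solution: c_1e^(5t)(0,1) + c_2e^(-t)(-1,3).

x(t) = -c_2e^(-t), z(t) = c_1e^(5t) + 3c_2e^(-t)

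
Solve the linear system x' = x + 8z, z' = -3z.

x(t) = -2c_1e^(-3t) - c_2e^(t), z(t) = c_1e^(-3t)

Coefficient matrix A = [[1, 8], [0, -3]].
Characteristic polynomial det(A - λI) = λ^2 + 2λ - 3 = 0.
Eigenvalues λ = -3, 1.
For λ=-3: (A-λI) row 1 is [4, 8], so an eigenvector is (-2, 1).
For λ=1: (A-λI) row 1 is [0, 8], so an eigenvector is (-1, 0).
General solution: c_1e^(-3t)(-2,1) + c_2e^(t)(-1,0).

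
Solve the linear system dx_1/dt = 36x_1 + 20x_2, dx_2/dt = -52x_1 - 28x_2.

x_1(t) = K_1e^(4t)sin(4t) + 2K_1e^(4t)cos(4t) + 2K_2e^(4t)sin(4t) - K_2e^(4t)cos(4t), x_2(t) = -2K_1e^(4t)sin(4t) - 3K_1e^(4t)cos(4t) - 3K_2e^(4t)sin(4t) + 2K_2e^(4t)cos(4t)

Coefficient matrix A = [[36, 20], [-52, -28]].
Characteristic polynomial det(A - λI) = λ^2 - 8λ + 32 = 0.
Eigenvalues λ = 4 ± 4i (complex conjugate pair).
For λ=4+4i: an eigenvector is (2,-3) - i(1,-2) = (2 - i, -3 + 2i).
A real fundamental pair from Re and Im of e^((4+4i)t)v: X_1 = e^(4t)(cos(4t)·(2,-3) + sin(4t)·(1,-2)), X_2 = e^(4t)(sin(4t)·(2,-3) - cos(4t)·(1,-2)).
General solution: K_1X_1 + K_2X_2.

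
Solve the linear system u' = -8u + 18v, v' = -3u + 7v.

Coefficient matrix A = [[-8, 18], [-3, 7]].
Characteristic polynomial det(A - λI) = λ^2 + λ - 2 = 0.
Eigenvalues λ = -2, 1.
For λ=-2: (A-λI) row 1 is [-6, 18], so an eigenvector is (-3, -1).
For λ=1: (A-λI) row 1 is [-9, 18], so an eigenvector is (-2, -1).
General solution: c_1e^(-2t)(-3,-1) + c_2e^(t)(-2,-1).

u(t) = -3c_1e^(-2t) - 2c_2e^(t), v(t) = -c_1e^(-2t) - c_2e^(t)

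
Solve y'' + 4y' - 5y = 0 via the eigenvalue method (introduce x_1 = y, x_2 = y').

y(t) = K_1e^(-5t) + K_2e^(t)

Let x_1 = y, x_2 = y'. Then x_1' = x_2 and x_2' = 5x_1 - 4x_2.
A = [[0,1],[5,-4]]; det(A-λI) = λ^2 + 4λ - 5.
Eigenvalues λ = -5, 1 with eigenvectors (1,-5), (1,1).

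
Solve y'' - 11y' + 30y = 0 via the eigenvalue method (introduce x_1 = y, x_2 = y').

Let x_1 = y, x_2 = y'. Then x_1' = x_2 and x_2' = -30x_1 + 11x_2.
A = [[0,1],[-30,11]]; det(A-λI) = λ^2 - 11λ + 30.
Eigenvalues λ = 6, 5 with eigenvectors (1,6), (1,5).

y(t) = c_1e^(6t) + c_2e^(5t)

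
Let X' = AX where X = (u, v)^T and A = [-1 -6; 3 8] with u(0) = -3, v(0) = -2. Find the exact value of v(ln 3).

A = [[-1,-6],[3,8]]; eigenvalues λ = 5, 2.
Eigenvectors: (1,-1) for λ=5, (2,-1) for λ=2.
From the initial condition, c_1 = 7, c_2 = -5.
v(ln 3) = (7)(3^5)(-1) + (-5)(3^2)(-1) = -1656.

-1656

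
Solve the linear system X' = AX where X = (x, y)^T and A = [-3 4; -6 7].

Coefficient matrix A = [[-3, 4], [-6, 7]].
Characteristic polynomial det(A - λI) = λ^2 - 4λ + 3 = 0.
Eigenvalues λ = 3, 1.
For λ=3: (A-λI) row 1 is [-6, 4], so an eigenvector is (-2, -3).
For λ=1: (A-λI) row 1 is [-4, 4], so an eigenvector is (1, 1).
General solution: C_1e^(3t)(-2,-3) + C_2e^(t)(1,1).

x(t) = -2C_1e^(3t) + C_2e^(t), y(t) = -3C_1e^(3t) + C_2e^(t)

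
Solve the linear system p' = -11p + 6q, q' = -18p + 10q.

Coefficient matrix A = [[-11, 6], [-18, 10]].
Characteristic polynomial det(A - λI) = λ^2 + λ - 2 = 0.
Eigenvalues λ = -2, 1.
For λ=-2: (A-λI) row 1 is [-9, 6], so an eigenvector is (-2, -3).
For λ=1: (A-λI) row 1 is [-12, 6], so an eigenvector is (-1, -2).
General solution: K_1e^(-2t)(-2,-3) + K_2e^(t)(-1,-2).

p(t) = -2K_1e^(-2t) - K_2e^(t), q(t) = -3K_1e^(-2t) - 2K_2e^(t)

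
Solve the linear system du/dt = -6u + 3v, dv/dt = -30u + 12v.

Coefficient matrix A = [[-6, 3], [-30, 12]].
Characteristic polynomial det(A - λI) = λ^2 - 6λ + 18 = 0.
Eigenvalues λ = 3 ± 3i (complex conjugate pair).
For λ=3+3i: an eigenvector is (0,1) - i(1,3) = (0 - i, 1 - 3i).
A real fundamental pair from Re and Im of e^((3+3i)t)v: X_1 = e^(3t)(cos(3t)·(0,1) + sin(3t)·(1,3)), X_2 = e^(3t)(sin(3t)·(0,1) - cos(3t)·(1,3)).
General solution: K_1X_1 + K_2X_2.

u(t) = K_1e^(3t)sin(3t) - K_2e^(3t)cos(3t), v(t) = 3K_1e^(3t)sin(3t) + K_1e^(3t)cos(3t) + K_2e^(3t)sin(3t) - 3K_2e^(3t)cos(3t)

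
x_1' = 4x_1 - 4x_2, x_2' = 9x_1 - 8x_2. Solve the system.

x_1(t) = -2c_1e^(-2t) - 2c_2te^(-2t) - c_2e^(-2t), x_2(t) = -3c_1e^(-2t) - 3c_2te^(-2t) - c_2e^(-2t)

Coefficient matrix A = [[4, -4], [9, -8]].
Characteristic polynomial det(A - λI) = λ^2 + 4λ + 4 = 0.
Single eigenvalue λ = -2 with algebraic multiplicity 2.
Eigenvector v = (-2,-3); generalized eigenvector w with (A-λI)w=v is (-1,-1).
General solution: e^(-2t)[c_1·v + c_2·(t·v + w)].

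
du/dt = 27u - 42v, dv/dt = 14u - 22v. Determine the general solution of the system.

u(t) = 2K_1e^(6t) - 3K_2e^(-t), v(t) = K_1e^(6t) - 2K_2e^(-t)

Coefficient matrix A = [[27, -42], [14, -22]].
Characteristic polynomial det(A - λI) = λ^2 - 5λ - 6 = 0.
Eigenvalues λ = 6, -1.
For λ=6: (A-λI) row 1 is [21, -42], so an eigenvector is (2, 1).
For λ=-1: (A-λI) row 1 is [28, -42], so an eigenvector is (-3, -2).
General solution: K_1e^(6t)(2,1) + K_2e^(-t)(-3,-2).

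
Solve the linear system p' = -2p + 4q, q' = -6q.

p(t) = -C_1e^(-2t) - C_2e^(-6t), q(t) = C_2e^(-6t)

Coefficient matrix A = [[-2, 4], [0, -6]].
Characteristic polynomial det(A - λI) = λ^2 + 8λ + 12 = 0.
Eigenvalues λ = -2, -6.
For λ=-2: (A-λI) row 1 is [0, 4], so an eigenvector is (-1, 0).
For λ=-6: (A-λI) row 1 is [4, 4], so an eigenvector is (-1, 1).
General solution: C_1e^(-2t)(-1,0) + C_2e^(-6t)(-1,1).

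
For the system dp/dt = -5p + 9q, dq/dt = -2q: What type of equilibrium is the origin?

A = [[-5,9],[0,-2]]; det(A-λI) = λ^2 + 7λ + 10.
λ = -5, -2: both negative.

stable node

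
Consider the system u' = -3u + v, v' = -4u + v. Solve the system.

Coefficient matrix A = [[-3, 1], [-4, 1]].
Characteristic polynomial det(A - λI) = λ^2 + 2λ + 1 = 0.
Single eigenvalue λ = -1 with algebraic multiplicity 2.
Eigenvector v = (1,2); generalized eigenvector w with (A-λI)w=v is (0,1).
General solution: e^(-t)[K_1·v + K_2·(t·v + w)].

u(t) = K_1e^(-t) + K_2te^(-t), v(t) = 2K_1e^(-t) + 2K_2te^(-t) + K_2e^(-t)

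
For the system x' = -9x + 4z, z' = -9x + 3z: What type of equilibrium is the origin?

A = [[-9,4],[-9,3]]; det(A-λI) = λ^2 + 6λ + 9.
repeated λ = -3 with a single eigenvector.

stable improper node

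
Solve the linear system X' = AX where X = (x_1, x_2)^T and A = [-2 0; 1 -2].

Coefficient matrix A = [[-2, 0], [1, -2]].
Characteristic polynomial det(A - λI) = λ^2 + 4λ + 4 = 0.
Single eigenvalue λ = -2 with algebraic multiplicity 2.
Eigenvector v = (0,1); generalized eigenvector w with (A-λI)w=v is (1,-1).
General solution: e^(-2t)[c_1·v + c_2·(t·v + w)].

x_1(t) = c_2e^(-2t), x_2(t) = c_1e^(-2t) + c_2te^(-2t) - c_2e^(-2t)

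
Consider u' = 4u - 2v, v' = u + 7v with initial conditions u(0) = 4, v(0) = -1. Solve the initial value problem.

u(t) = -2e^(6t) + 6e^(5t), v(t) = 2e^(6t) - 3e^(5t)

Coefficient matrix A = [[4, -2], [1, 7]].
Characteristic polynomial det(A - λI) = λ^2 - 11λ + 30 = 0.
Eigenvalues λ = 6, 5.
For λ=6: (A-λI) row 1 is [-2, -2], so an eigenvector is (1, -1).
For λ=5: (A-λI) row 1 is [-1, -2], so an eigenvector is (-2, 1).
General solution: K_1e^(6t)(1,-1) + K_2e^(5t)(-2,1).
Applying u(0)=4, v(0)=-1 gives K_1=-2, K_2=-3.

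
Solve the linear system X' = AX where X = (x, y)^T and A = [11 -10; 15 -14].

Coefficient matrix A = [[11, -10], [15, -14]].
Characteristic polynomial det(A - λI) = λ^2 + 3λ - 4 = 0.
Eigenvalues λ = -4, 1.
For λ=-4: (A-λI) row 1 is [15, -10], so an eigenvector is (-2, -3).
For λ=1: (A-λI) row 1 is [10, -10], so an eigenvector is (-1, -1).
General solution: c_1e^(-4t)(-2,-3) + c_2e^(t)(-1,-1).

x(t) = -2c_1e^(-4t) - c_2e^(t), y(t) = -3c_1e^(-4t) - c_2e^(t)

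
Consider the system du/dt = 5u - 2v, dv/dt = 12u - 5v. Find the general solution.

Coefficient matrix A = [[5, -2], [12, -5]].
Characteristic polynomial det(A - λI) = λ^2 - 1 = 0.
Eigenvalues λ = 1, -1.
For λ=1: (A-λI) row 1 is [4, -2], so an eigenvector is (1, 2).
For λ=-1: (A-λI) row 1 is [6, -2], so an eigenvector is (-1, -3).
General solution: c_1e^(t)(1,2) + c_2e^(-t)(-1,-3).

u(t) = c_1e^(t) - c_2e^(-t), v(t) = 2c_1e^(t) - 3c_2e^(-t)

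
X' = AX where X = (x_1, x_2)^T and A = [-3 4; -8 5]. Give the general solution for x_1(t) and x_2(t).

x_1(t) = -K_1e^(t)cos(4t) - K_2e^(t)sin(4t), x_2(t) = K_1e^(t)sin(4t) - K_1e^(t)cos(4t) - K_2e^(t)sin(4t) - K_2e^(t)cos(4t)

Coefficient matrix A = [[-3, 4], [-8, 5]].
Characteristic polynomial det(A - λI) = λ^2 - 2λ + 17 = 0.
Eigenvalues λ = 1 ± 4i (complex conjugate pair).
For λ=1+4i: an eigenvector is (-1,-1) - i(0,1) = (-1, -1 - i).
A real fundamental pair from Re and Im of e^((1+4i)t)v: X_1 = e^(t)(cos(4t)·(-1,-1) + sin(4t)·(0,1)), X_2 = e^(t)(sin(4t)·(-1,-1) - cos(4t)·(0,1)).
General solution: K_1X_1 + K_2X_2.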